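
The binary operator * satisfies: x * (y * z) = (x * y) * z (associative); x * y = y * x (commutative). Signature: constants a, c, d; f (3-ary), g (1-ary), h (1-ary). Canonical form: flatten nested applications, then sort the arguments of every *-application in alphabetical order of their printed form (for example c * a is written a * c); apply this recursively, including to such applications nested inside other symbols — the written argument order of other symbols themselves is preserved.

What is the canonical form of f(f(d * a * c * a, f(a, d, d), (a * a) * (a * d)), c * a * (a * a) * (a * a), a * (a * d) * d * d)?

Work inside:  c * a * (a * a) * (a * a)
Merge nested applications:  c * a * a * a * a * a
Order the arguments:  a * a * a * a * a * c
Rebuild:  f(f(a * a * c * d, f(a, d, d), a * a * a * d), a * a * a * a * a * c, a * a * d * d * d)

Answer: f(f(a * a * c * d, f(a, d, d), a * a * a * d), a * a * a * a * a * c, a * a * d * d * d)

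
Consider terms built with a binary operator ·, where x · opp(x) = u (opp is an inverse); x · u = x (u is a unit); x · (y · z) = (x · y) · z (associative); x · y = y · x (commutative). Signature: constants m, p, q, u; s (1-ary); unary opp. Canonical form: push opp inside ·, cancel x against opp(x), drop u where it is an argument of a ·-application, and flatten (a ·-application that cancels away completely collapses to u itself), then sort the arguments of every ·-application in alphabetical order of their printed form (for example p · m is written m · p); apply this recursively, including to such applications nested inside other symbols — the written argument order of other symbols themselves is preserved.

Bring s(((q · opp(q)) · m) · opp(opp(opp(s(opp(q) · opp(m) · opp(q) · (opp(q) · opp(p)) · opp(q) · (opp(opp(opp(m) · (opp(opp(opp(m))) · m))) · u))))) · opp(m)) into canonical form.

Answer: s(opp(s(opp(m) · opp(m) · opp(p) · opp(q) · opp(q) · opp(q) · opp(q))))

Derivation:
Focus inside:  ((q · opp(q)) · m) · opp(opp(opp(s(opp(q) · opp(m) · opp(q) · (opp(q) · opp(p)) · opp(q) · (opp(opp(opp(m) · (opp(opp(opp(m))) · m))) · u))))) · opp(m)
Push opp inside:  distribute opp over · and collapse double opp
Cancel:  q cancels; m cancels
Collect terms:  opp(s(opp(m) · opp(m) · opp(p) · opp(q) · opp(q) · opp(q) · opp(q)))
Rebuild:  s(opp(s(opp(m) · opp(m) · opp(p) · opp(q) · opp(q) · opp(q) · opp(q))))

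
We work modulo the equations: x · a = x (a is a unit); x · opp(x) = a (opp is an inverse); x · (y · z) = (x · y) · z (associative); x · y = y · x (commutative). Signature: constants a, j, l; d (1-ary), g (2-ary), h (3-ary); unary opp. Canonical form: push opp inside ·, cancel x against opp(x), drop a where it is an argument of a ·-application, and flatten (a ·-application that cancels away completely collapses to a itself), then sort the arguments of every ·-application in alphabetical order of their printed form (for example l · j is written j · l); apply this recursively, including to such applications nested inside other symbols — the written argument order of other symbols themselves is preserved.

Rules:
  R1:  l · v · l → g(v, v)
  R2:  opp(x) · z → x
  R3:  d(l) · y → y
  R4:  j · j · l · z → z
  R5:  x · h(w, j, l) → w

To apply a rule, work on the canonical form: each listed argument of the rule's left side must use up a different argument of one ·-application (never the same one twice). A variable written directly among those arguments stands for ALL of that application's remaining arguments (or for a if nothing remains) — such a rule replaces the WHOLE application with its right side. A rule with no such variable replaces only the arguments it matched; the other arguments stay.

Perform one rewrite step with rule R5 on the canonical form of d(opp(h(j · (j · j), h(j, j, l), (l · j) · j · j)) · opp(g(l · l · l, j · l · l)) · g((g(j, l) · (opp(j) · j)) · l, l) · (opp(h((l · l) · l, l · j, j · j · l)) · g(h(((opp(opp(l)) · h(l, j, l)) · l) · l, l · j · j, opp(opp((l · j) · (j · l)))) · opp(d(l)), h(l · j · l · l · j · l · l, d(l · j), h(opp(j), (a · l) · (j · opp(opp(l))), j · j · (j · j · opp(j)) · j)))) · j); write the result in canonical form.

Canonical form:  d(g(g(j, l) · l, l) · g(h(h(l, j, l) · l · l · l, j · j · l, j · j · l · l) · opp(d(l)), h(j · j · l · l · l · l · l, d(j · l), h(opp(j), j · l · l, j · j · j · j))) · j · opp(g(l · l · l, j · l · l)) · opp(h(j · j · j, h(j, j, l), j · j · j · l)) · opp(h(l · l · l, j · l, j · j · l)))
R5 matches:  uses h(l, j, l);  w := l, x := l · l · l
The extension variable absorbs all remaining arguments, so the whole application is rewritten.
New term:  d(g(g(j, l) · l, l) · g(h(l, j · j · l, j · j · l · l) · opp(d(l)), h(j · j · l · l · l · l · l, d(j · l), h(opp(j), j · l · l, j · j · j · j))) · j · opp(g(l · l · l, j · l · l)) · opp(h(j · j · j, h(j, j, l), j · j · j · l)) · opp(h(l · l · l, j · l, j · j · l)))

Answer: d(g(g(j, l) · l, l) · g(h(l, j · j · l, j · j · l · l) · opp(d(l)), h(j · j · l · l · l · l · l, d(j · l), h(opp(j), j · l · l, j · j · j · j))) · j · opp(g(l · l · l, j · l · l)) · opp(h(j · j · j, h(j, j, l), j · j · j · l)) · opp(h(l · l · l, j · l, j · j · l)))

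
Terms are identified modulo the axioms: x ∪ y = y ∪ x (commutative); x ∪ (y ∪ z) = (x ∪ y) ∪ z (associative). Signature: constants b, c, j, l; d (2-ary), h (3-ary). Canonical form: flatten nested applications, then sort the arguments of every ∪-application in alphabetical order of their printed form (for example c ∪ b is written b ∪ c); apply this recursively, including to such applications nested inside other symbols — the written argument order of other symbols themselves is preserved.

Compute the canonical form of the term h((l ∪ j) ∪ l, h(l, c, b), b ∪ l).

Answer: h(j ∪ l ∪ l, h(l, c, b), b ∪ l)

Derivation:
Descend into:  (l ∪ j) ∪ l
Un-nest:  l ∪ j ∪ l
Sort arguments:  j ∪ l ∪ l
Rebuild:  h(j ∪ l ∪ l, h(l, c, b), b ∪ l)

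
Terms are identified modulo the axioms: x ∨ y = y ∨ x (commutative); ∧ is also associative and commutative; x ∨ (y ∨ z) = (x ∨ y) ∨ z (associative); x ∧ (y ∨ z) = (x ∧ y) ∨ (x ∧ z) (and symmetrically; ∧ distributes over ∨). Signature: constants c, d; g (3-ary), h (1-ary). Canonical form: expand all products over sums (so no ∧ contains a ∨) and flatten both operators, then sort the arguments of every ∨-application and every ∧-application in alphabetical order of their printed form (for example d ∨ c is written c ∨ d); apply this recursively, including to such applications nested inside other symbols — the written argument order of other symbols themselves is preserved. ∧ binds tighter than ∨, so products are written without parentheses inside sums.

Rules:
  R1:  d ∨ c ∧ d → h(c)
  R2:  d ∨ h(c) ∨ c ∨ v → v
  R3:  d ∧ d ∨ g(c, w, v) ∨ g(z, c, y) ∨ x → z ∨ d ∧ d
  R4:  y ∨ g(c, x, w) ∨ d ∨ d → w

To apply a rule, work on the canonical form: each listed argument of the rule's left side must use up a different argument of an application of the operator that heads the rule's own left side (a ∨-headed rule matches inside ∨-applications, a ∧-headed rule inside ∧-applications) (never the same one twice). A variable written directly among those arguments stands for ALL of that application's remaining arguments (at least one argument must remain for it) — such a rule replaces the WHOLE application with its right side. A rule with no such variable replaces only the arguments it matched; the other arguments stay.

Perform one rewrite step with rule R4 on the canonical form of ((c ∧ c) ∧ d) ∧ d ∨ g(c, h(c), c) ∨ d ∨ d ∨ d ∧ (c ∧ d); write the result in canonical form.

Answer: c

Derivation:
Canonical form:  c ∧ c ∧ d ∧ d ∨ c ∧ d ∧ d ∨ d ∨ d ∨ g(c, h(c), c)
R4 matches:  uses d, d, g(c, h(c), c);  w := c, x := h(c), y := c ∧ c ∧ d ∧ d ∨ c ∧ d ∧ d
Every leftover argument binds to the variable; the entire application is replaced.
New term:  c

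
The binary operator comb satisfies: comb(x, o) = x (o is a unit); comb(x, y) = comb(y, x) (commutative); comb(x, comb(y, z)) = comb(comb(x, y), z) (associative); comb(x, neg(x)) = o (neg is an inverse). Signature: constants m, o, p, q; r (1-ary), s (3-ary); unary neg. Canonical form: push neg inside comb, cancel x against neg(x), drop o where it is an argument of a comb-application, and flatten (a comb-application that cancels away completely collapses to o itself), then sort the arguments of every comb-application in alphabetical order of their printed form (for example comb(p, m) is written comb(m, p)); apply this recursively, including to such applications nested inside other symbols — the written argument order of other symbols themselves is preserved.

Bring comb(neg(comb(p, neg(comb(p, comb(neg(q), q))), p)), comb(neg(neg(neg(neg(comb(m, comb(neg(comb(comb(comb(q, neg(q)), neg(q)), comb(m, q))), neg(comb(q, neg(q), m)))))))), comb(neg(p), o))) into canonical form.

Answer: comb(neg(m), neg(p), neg(p))

Derivation:
Push neg inside:  distribute neg over comb and collapse double neg
Cancel:  q cancels
Combine occurrences:  comb(neg(p), neg(p), neg(m))
Sort arguments:  comb(neg(m), neg(p), neg(p))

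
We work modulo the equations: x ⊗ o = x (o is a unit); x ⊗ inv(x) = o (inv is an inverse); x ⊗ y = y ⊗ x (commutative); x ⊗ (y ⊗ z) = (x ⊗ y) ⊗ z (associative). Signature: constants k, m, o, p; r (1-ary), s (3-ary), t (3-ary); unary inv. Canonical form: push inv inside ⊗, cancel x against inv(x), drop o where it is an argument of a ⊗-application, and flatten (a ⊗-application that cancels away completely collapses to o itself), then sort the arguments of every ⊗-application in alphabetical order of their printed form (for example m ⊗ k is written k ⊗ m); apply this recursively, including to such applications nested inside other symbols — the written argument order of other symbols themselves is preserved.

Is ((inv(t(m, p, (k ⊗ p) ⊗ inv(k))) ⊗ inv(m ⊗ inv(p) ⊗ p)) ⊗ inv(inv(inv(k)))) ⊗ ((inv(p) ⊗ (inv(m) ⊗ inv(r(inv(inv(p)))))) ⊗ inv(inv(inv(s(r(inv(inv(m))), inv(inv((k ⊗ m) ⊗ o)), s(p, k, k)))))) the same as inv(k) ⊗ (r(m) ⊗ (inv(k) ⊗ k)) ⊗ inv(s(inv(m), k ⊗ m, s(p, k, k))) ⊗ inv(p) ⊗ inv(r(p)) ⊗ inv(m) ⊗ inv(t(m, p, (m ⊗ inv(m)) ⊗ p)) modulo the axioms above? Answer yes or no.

Answer: no — inv(k) ⊗ inv(m) ⊗ inv(m) ⊗ inv(p) ⊗ inv(r(p)) ⊗ inv(s(r(m), k ⊗ m, s(p, k, k))) ⊗ inv(t(m, p, p)) vs inv(k) ⊗ inv(m) ⊗ inv(p) ⊗ inv(r(p)) ⊗ inv(s(inv(m), k ⊗ m, s(p, k, k))) ⊗ inv(t(m, p, p)) ⊗ r(m)

Derivation:
Left:  ((inv(t(m, p, (k ⊗ p) ⊗ inv(k))) ⊗ inv(m ⊗ inv(p) ⊗ p)) ⊗ inv(inv(inv(k)))) ⊗ ((inv(p) ⊗ (inv(m) ⊗ inv(r(inv(inv(p)))))) ⊗ inv(inv(inv(s(r(inv(inv(m))), inv(inv((k ⊗ m) ⊗ o)), s(p, k, k))))))
  Push inv inside:  distribute inv over ⊗ and collapse double inv
  Collect:  inv(t(m, p, p)) ⊗ inv(m) ⊗ inv(m) ⊗ inv(p) ⊗ inv(k) ⊗ inv(r(p)) ⊗ inv(s(r(m), k ⊗ m, s(p, k, k)))
  Sort arguments:  inv(k) ⊗ inv(m) ⊗ inv(m) ⊗ inv(p) ⊗ inv(r(p)) ⊗ inv(s(r(m), k ⊗ m, s(p, k, k))) ⊗ inv(t(m, p, p))
Right:  inv(k) ⊗ (r(m) ⊗ (inv(k) ⊗ k)) ⊗ inv(s(inv(m), k ⊗ m, s(p, k, k))) ⊗ inv(p) ⊗ inv(r(p)) ⊗ inv(m) ⊗ inv(t(m, p, (m ⊗ inv(m)) ⊗ p))
  Combine occurrences:  inv(k) ⊗ r(m) ⊗ inv(s(inv(m), k ⊗ m, s(p, k, k))) ⊗ inv(p) ⊗ inv(r(p)) ⊗ inv(m) ⊗ inv(t(m, p, p))
  Order the arguments:  inv(k) ⊗ inv(m) ⊗ inv(p) ⊗ inv(r(p)) ⊗ inv(s(inv(m), k ⊗ m, s(p, k, k))) ⊗ inv(t(m, p, p)) ⊗ r(m)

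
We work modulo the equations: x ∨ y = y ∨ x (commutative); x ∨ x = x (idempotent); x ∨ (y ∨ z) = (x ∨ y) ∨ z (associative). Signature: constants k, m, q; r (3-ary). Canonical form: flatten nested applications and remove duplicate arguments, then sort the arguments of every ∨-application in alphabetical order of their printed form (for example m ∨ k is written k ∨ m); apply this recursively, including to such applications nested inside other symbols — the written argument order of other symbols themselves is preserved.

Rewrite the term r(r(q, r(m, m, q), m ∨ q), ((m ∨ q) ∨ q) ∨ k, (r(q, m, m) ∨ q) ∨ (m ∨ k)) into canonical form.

Answer: r(r(q, r(m, m, q), m ∨ q), k ∨ m ∨ q, k ∨ m ∨ q ∨ r(q, m, m))

Derivation:
Work inside:  (r(q, m, m) ∨ q) ∨ (m ∨ k)
Merge nested applications:  r(q, m, m) ∨ q ∨ m ∨ k
Sort:  k ∨ m ∨ q ∨ r(q, m, m)
Put back:  r(r(q, r(m, m, q), m ∨ q), k ∨ m ∨ q, k ∨ m ∨ q ∨ r(q, m, m))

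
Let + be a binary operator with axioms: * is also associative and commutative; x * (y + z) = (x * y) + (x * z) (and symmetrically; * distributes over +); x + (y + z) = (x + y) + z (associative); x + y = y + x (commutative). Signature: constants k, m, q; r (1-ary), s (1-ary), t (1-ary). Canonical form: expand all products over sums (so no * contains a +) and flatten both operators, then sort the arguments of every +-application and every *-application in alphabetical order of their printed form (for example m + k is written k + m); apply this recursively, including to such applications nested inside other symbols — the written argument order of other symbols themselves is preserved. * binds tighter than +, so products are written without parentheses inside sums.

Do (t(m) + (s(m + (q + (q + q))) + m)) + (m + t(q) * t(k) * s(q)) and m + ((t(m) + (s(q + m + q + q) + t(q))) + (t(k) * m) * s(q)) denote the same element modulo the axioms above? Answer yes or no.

Answer: no — m + m + s(m + q + q + q) + s(q) * t(k) * t(q) + t(m) vs m + m * s(q) * t(k) + s(m + q + q + q) + t(m) + t(q)

Derivation:
Left:  (t(m) + (s(m + (q + (q + q))) + m)) + (m + t(q) * t(k) * s(q))
  Merge nested applications:  t(m) + s(m + q + q + q) + m + m + s(q) * t(k) * t(q)
  Order the arguments:  m + m + s(m + q + q + q) + s(q) * t(k) * t(q) + t(m)
Right:  m + ((t(m) + (s(q + m + q + q) + t(q))) + (t(k) * m) * s(q))
  Flatten:  m + t(m) + s(m + q + q + q) + t(q) + m * s(q) * t(k)
  Sort:  m + m * s(q) * t(k) + s(m + q + q + q) + t(m) + t(q)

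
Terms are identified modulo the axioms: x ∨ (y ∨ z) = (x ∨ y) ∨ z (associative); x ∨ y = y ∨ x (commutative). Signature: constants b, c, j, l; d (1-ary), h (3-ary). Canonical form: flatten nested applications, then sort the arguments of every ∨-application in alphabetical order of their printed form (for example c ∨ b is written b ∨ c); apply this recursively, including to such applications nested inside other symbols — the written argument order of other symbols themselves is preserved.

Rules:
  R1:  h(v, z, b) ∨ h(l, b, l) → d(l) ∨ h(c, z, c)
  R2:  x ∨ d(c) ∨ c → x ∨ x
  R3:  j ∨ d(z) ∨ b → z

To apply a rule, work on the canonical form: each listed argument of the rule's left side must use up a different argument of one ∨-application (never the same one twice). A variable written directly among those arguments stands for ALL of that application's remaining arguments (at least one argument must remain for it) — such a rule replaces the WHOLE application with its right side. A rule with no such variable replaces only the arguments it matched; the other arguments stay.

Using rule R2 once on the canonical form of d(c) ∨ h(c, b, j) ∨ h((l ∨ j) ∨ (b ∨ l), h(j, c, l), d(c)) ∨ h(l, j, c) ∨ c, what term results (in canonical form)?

Answer: h(b ∨ j ∨ l ∨ l, h(j, c, l), d(c)) ∨ h(b ∨ j ∨ l ∨ l, h(j, c, l), d(c)) ∨ h(c, b, j) ∨ h(c, b, j) ∨ h(l, j, c) ∨ h(l, j, c)

Derivation:
Canonical form:  c ∨ d(c) ∨ h(b ∨ j ∨ l ∨ l, h(j, c, l), d(c)) ∨ h(c, b, j) ∨ h(l, j, c)
Apply R2:  consuming c, d(c);  x := h(b ∨ j ∨ l ∨ l, h(j, c, l), d(c)) ∨ h(c, b, j) ∨ h(l, j, c)
Every leftover argument binds to the variable; the entire application is replaced.
Result:  h(b ∨ j ∨ l ∨ l, h(j, c, l), d(c)) ∨ h(b ∨ j ∨ l ∨ l, h(j, c, l), d(c)) ∨ h(c, b, j) ∨ h(c, b, j) ∨ h(l, j, c) ∨ h(l, j, c)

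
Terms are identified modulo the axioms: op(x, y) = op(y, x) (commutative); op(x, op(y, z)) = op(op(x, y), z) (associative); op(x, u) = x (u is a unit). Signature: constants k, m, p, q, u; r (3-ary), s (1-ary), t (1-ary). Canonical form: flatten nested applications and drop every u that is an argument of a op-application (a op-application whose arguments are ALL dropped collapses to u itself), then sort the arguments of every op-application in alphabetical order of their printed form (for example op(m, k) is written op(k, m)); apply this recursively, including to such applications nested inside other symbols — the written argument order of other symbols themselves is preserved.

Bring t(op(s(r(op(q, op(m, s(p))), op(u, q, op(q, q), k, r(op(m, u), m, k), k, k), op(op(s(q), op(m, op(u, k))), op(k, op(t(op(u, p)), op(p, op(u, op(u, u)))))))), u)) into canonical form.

Answer: t(s(r(op(m, q, s(p)), op(k, k, k, q, q, q, r(m, m, k)), op(k, k, m, p, s(q), t(p)))))

Derivation:
Work inside:  op(s(r(op(q, op(m, s(p))), op(u, q, op(q, q), k, r(op(m, u), m, k), k, k), op(op(s(q), op(m, op(u, k))), op(k, op(t(op(u, p)), op(p, op(u, op(u, u)))))))), u)
Inside:  s(r(op(q, op(m, s(p))), op(u, q, op(q, q), k, r(op(m, u), m, k), k, k), op(op(s(q), op(m, op(u, k))), op(k, op(t(op(u, p)), op(p, op(u, op(u, u))))))))  →  s(r(op(m, q, s(p)), op(k, k, k, q, q, q, r(m, m, k)), op(k, k, m, p, s(q), t(p))))
Units out:  drop u
Order the arguments:  s(r(op(m, q, s(p)), op(k, k, k, q, q, q, r(m, m, k)), op(k, k, m, p, s(q), t(p))))
Rebuild:  t(s(r(op(m, q, s(p)), op(k, k, k, q, q, q, r(m, m, k)), op(k, k, m, p, s(q), t(p)))))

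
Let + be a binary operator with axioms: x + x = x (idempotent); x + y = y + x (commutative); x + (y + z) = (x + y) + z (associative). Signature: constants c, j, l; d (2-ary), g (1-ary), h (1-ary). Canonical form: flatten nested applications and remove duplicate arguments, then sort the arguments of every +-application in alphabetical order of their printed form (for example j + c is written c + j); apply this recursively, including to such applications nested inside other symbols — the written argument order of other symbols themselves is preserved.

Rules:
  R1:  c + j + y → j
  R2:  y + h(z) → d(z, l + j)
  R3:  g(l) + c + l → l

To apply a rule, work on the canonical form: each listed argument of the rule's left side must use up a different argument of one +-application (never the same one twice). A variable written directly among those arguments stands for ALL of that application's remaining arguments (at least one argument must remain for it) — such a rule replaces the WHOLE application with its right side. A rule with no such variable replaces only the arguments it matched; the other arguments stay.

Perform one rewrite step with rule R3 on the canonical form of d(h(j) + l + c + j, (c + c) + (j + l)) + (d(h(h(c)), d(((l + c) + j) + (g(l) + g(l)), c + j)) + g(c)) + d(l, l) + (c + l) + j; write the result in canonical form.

Canonical form:  c + d(c + h(j) + j + l, c + j + l) + d(h(h(c)), d(c + g(l) + j + l, c + j)) + d(l, l) + g(c) + j + l
R3 matches:  uses c, g(l), l
New term:  c + d(c + h(j) + j + l, c + j + l) + d(h(h(c)), d(j + l, c + j)) + d(l, l) + g(c) + j + l

Answer: c + d(c + h(j) + j + l, c + j + l) + d(h(h(c)), d(j + l, c + j)) + d(l, l) + g(c) + j + l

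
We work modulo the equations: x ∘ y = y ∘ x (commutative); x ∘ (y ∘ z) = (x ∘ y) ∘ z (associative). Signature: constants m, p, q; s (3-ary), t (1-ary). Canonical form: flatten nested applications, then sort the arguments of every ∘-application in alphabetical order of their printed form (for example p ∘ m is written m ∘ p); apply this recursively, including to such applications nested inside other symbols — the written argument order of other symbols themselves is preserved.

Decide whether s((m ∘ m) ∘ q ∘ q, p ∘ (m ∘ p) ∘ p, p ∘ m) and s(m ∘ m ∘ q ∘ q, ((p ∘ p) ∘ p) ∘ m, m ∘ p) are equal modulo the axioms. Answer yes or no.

Answer: yes — both canonical forms are s(m ∘ m ∘ q ∘ q, m ∘ p ∘ p ∘ p, m ∘ p)

Derivation:
Left:  s((m ∘ m) ∘ q ∘ q, p ∘ (m ∘ p) ∘ p, p ∘ m)
  Descend into:  p ∘ (m ∘ p) ∘ p
  Un-nest:  p ∘ m ∘ p ∘ p
  Sort arguments:  m ∘ p ∘ p ∘ p
  Put back:  s(m ∘ m ∘ q ∘ q, m ∘ p ∘ p ∘ p, m ∘ p)
Right:  s(m ∘ m ∘ q ∘ q, ((p ∘ p) ∘ p) ∘ m, m ∘ p)
  Focus inside:  ((p ∘ p) ∘ p) ∘ m
  Flatten:  p ∘ p ∘ p ∘ m
  Sort arguments:  m ∘ p ∘ p ∘ p
  Rebuild:  s(m ∘ m ∘ q ∘ q, m ∘ p ∘ p ∘ p, m ∘ p)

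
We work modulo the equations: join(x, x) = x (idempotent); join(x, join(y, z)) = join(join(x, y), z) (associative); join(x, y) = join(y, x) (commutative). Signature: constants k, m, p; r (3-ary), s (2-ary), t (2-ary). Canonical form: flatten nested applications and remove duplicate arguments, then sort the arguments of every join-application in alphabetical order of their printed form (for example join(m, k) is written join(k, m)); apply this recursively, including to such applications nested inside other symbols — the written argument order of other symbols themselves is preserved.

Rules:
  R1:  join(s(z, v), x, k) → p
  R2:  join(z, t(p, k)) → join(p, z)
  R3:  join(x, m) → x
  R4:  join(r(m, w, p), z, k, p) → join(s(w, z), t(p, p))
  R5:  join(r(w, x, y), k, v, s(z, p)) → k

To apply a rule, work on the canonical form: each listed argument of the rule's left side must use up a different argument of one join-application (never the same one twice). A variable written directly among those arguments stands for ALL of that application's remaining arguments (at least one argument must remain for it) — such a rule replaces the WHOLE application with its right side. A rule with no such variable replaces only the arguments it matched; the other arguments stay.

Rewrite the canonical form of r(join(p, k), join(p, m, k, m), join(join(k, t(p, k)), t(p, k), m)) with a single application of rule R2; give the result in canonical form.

Answer: r(join(k, p), join(k, m, p), join(k, m, p))

Derivation:
Canonical form:  r(join(k, p), join(k, m, p), join(k, m, t(p, k)))
Match R2:  consume t(p, k);  z := join(k, m)
Every leftover argument binds to the variable; the entire application is replaced.
Giving:  r(join(k, p), join(k, m, p), join(k, m, p))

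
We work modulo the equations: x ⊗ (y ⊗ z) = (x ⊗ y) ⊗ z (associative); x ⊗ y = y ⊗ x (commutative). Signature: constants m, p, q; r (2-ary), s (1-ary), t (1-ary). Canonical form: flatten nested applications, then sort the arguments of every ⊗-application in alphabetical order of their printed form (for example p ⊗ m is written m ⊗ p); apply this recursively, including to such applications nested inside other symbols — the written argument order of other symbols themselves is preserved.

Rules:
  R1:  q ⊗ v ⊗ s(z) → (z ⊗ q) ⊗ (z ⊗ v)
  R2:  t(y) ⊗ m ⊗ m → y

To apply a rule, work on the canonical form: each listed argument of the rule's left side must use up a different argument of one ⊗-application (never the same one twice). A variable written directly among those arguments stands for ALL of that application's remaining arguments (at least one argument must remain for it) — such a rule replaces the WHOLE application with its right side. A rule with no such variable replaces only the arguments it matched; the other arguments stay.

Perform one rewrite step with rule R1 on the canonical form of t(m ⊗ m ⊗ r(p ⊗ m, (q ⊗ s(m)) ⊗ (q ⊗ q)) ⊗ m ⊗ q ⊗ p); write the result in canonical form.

Answer: t(m ⊗ m ⊗ m ⊗ p ⊗ q ⊗ r(m ⊗ p, m ⊗ m ⊗ q ⊗ q ⊗ q))

Derivation:
Canonical form:  t(m ⊗ m ⊗ m ⊗ p ⊗ q ⊗ r(m ⊗ p, q ⊗ q ⊗ q ⊗ s(m)))
Match R1:  consume q, s(m);  v := q ⊗ q, z := m
Every leftover argument binds to the variable; the entire application is replaced.
Giving:  t(m ⊗ m ⊗ m ⊗ p ⊗ q ⊗ r(m ⊗ p, m ⊗ m ⊗ q ⊗ q ⊗ q))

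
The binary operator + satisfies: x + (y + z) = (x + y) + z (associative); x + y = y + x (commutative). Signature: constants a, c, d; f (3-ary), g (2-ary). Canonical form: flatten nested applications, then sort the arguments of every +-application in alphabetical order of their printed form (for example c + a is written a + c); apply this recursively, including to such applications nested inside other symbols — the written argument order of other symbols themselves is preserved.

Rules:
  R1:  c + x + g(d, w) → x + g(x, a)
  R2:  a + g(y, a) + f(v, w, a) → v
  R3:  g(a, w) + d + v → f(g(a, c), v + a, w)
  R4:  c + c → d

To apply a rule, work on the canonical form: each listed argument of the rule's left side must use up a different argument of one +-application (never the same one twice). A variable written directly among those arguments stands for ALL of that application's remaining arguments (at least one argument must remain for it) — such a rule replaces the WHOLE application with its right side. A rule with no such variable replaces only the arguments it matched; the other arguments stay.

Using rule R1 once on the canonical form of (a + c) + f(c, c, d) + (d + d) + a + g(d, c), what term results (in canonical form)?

Canonical form:  a + a + c + d + d + f(c, c, d) + g(d, c)
R1 matches:  uses c, g(d, c);  w := c, x := a + a + d + d + f(c, c, d)
The variable takes the whole remainder — replace the entire application.
New term:  a + a + d + d + f(c, c, d) + g(a + a + d + d + f(c, c, d), a)

Answer: a + a + d + d + f(c, c, d) + g(a + a + d + d + f(c, c, d), a)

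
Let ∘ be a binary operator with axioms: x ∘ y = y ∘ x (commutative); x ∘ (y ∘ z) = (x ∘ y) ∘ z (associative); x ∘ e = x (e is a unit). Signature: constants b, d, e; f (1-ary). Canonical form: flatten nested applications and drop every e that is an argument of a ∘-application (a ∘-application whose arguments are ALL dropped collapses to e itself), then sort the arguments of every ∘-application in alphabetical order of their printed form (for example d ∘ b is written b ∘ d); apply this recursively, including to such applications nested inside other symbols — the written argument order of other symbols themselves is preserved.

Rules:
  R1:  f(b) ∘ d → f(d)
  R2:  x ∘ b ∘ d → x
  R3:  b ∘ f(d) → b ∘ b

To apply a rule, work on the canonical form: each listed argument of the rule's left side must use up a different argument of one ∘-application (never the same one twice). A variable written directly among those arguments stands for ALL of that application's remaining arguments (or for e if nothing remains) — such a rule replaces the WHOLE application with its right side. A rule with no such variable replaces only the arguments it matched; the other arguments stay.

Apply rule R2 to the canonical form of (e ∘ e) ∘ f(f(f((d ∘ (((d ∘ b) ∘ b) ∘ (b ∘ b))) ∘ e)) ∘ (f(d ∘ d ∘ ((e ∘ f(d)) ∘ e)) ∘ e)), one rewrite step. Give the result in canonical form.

Answer: f(f(d ∘ d ∘ f(d)) ∘ f(f(b ∘ b ∘ b ∘ d)))

Derivation:
Canonical form:  f(f(d ∘ d ∘ f(d)) ∘ f(f(b ∘ b ∘ b ∘ b ∘ d ∘ d)))
Apply R2:  consuming b, d;  x := b ∘ b ∘ b ∘ d
Every leftover argument binds to the variable; the entire application is replaced.
New term:  f(f(d ∘ d ∘ f(d)) ∘ f(f(b ∘ b ∘ b ∘ d)))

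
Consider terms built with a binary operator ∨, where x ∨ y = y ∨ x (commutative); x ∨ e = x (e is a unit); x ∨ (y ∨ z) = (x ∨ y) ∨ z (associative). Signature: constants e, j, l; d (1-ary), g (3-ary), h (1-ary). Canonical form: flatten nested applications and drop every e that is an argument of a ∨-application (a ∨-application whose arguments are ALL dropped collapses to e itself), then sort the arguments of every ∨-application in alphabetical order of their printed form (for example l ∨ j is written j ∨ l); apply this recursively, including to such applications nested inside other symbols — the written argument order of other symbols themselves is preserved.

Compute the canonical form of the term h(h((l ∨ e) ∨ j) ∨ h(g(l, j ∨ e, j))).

Answer: h(h(g(l, j, j)) ∨ h(j ∨ l))

Derivation:
Focus inside:  h((l ∨ e) ∨ j) ∨ h(g(l, j ∨ e, j))
Simplify inside:  h((l ∨ e) ∨ j)  →  h(j ∨ l)
Simplify inside:  h(g(l, j ∨ e, j))  →  h(g(l, j, j))
Sort arguments:  h(g(l, j, j)) ∨ h(j ∨ l)
Rebuild:  h(h(g(l, j, j)) ∨ h(j ∨ l))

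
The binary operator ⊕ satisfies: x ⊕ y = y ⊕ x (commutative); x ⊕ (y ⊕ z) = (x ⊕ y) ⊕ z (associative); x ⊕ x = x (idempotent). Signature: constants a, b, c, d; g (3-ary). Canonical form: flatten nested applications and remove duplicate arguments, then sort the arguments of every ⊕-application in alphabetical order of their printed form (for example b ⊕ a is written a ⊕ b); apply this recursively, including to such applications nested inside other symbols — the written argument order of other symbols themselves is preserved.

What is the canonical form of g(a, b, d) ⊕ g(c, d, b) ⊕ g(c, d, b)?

Answer: g(a, b, d) ⊕ g(c, d, b)

Derivation:
Idempotence:  drop duplicate g(c, d, b)
Sort arguments:  g(a, b, d) ⊕ g(c, d, b)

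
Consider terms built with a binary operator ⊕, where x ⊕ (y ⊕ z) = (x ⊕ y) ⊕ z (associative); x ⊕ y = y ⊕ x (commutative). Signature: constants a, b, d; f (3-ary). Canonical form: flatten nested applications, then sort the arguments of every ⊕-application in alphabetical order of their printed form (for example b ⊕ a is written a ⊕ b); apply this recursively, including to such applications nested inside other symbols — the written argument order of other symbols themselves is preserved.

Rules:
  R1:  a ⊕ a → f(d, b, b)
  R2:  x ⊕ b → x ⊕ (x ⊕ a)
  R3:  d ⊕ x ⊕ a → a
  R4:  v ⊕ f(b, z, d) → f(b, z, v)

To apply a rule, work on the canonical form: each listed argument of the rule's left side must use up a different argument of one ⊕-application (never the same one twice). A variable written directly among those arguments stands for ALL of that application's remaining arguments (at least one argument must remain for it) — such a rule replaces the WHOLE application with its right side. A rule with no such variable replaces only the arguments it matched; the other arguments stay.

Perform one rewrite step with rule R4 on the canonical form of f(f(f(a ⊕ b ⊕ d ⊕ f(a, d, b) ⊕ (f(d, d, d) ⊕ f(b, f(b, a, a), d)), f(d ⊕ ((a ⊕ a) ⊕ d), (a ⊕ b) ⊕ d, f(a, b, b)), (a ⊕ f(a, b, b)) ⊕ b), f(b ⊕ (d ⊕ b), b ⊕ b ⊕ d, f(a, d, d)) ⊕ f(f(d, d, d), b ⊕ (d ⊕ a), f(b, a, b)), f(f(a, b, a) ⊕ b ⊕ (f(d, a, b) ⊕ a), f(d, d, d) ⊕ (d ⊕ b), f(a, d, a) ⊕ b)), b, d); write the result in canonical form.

Canonical form:  f(f(f(a ⊕ b ⊕ d ⊕ f(a, d, b) ⊕ f(b, f(b, a, a), d) ⊕ f(d, d, d), f(a ⊕ a ⊕ d ⊕ d, a ⊕ b ⊕ d, f(a, b, b)), a ⊕ b ⊕ f(a, b, b)), f(b ⊕ b ⊕ d, b ⊕ b ⊕ d, f(a, d, d)) ⊕ f(f(d, d, d), a ⊕ b ⊕ d, f(b, a, b)), f(a ⊕ b ⊕ f(a, b, a) ⊕ f(d, a, b), b ⊕ d ⊕ f(d, d, d), b ⊕ f(a, d, a))), b, d)
R4 matches:  uses f(b, f(b, a, a), d);  v := a ⊕ b ⊕ d ⊕ f(a, d, b) ⊕ f(d, d, d), z := f(b, a, a)
The extension variable absorbs all remaining arguments, so the whole application is rewritten.
Result:  f(f(f(f(b, f(b, a, a), a ⊕ b ⊕ d ⊕ f(a, d, b) ⊕ f(d, d, d)), f(a ⊕ a ⊕ d ⊕ d, a ⊕ b ⊕ d, f(a, b, b)), a ⊕ b ⊕ f(a, b, b)), f(b ⊕ b ⊕ d, b ⊕ b ⊕ d, f(a, d, d)) ⊕ f(f(d, d, d), a ⊕ b ⊕ d, f(b, a, b)), f(a ⊕ b ⊕ f(a, b, a) ⊕ f(d, a, b), b ⊕ d ⊕ f(d, d, d), b ⊕ f(a, d, a))), b, d)

Answer: f(f(f(f(b, f(b, a, a), a ⊕ b ⊕ d ⊕ f(a, d, b) ⊕ f(d, d, d)), f(a ⊕ a ⊕ d ⊕ d, a ⊕ b ⊕ d, f(a, b, b)), a ⊕ b ⊕ f(a, b, b)), f(b ⊕ b ⊕ d, b ⊕ b ⊕ d, f(a, d, d)) ⊕ f(f(d, d, d), a ⊕ b ⊕ d, f(b, a, b)), f(a ⊕ b ⊕ f(a, b, a) ⊕ f(d, a, b), b ⊕ d ⊕ f(d, d, d), b ⊕ f(a, d, a))), b, d)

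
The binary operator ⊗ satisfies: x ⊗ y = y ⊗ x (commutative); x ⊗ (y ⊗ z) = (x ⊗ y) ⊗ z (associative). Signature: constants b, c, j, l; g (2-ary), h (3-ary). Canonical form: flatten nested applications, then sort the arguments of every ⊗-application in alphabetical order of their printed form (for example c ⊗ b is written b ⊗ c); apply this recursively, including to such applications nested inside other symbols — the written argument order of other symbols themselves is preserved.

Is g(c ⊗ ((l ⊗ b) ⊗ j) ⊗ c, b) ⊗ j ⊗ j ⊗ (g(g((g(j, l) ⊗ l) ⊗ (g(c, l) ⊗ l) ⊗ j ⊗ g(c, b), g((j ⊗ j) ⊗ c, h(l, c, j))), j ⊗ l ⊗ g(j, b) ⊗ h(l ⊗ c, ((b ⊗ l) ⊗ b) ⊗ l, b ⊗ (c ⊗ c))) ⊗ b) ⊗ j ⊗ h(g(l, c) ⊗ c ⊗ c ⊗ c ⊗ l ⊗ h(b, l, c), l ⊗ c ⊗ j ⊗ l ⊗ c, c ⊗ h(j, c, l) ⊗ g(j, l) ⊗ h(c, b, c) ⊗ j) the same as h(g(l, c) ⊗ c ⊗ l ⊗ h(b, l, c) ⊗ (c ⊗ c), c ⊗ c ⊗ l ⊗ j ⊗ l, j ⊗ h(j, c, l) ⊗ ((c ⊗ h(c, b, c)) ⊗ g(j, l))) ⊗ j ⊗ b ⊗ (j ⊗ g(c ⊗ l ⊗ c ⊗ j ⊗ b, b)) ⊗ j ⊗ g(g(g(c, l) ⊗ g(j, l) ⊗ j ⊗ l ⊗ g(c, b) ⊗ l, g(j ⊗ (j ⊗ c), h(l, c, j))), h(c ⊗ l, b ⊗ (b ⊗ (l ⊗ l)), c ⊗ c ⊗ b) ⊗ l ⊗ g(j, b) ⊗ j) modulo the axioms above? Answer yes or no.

Answer: yes — both canonical forms are b ⊗ g(b ⊗ c ⊗ c ⊗ j ⊗ l, b) ⊗ g(g(g(c, b) ⊗ g(c, l) ⊗ g(j, l) ⊗ j ⊗ l ⊗ l, g(c ⊗ j ⊗ j, h(l, c, j))), g(j, b) ⊗ h(c ⊗ l, b ⊗ b ⊗ l ⊗ l, b ⊗ c ⊗ c) ⊗ j ⊗ l) ⊗ h(c ⊗ c ⊗ c ⊗ g(l, c) ⊗ h(b, l, c) ⊗ l, c ⊗ c ⊗ j ⊗ l ⊗ l, c ⊗ g(j, l) ⊗ h(c, b, c) ⊗ h(j, c, l) ⊗ j) ⊗ j ⊗ j ⊗ j

Derivation:
Left:  g(c ⊗ ((l ⊗ b) ⊗ j) ⊗ c, b) ⊗ j ⊗ j ⊗ (g(g((g(j, l) ⊗ l) ⊗ (g(c, l) ⊗ l) ⊗ j ⊗ g(c, b), g((j ⊗ j) ⊗ c, h(l, c, j))), j ⊗ l ⊗ g(j, b) ⊗ h(l ⊗ c, ((b ⊗ l) ⊗ b) ⊗ l, b ⊗ (c ⊗ c))) ⊗ b) ⊗ j ⊗ h(g(l, c) ⊗ c ⊗ c ⊗ c ⊗ l ⊗ h(b, l, c), l ⊗ c ⊗ j ⊗ l ⊗ c, c ⊗ h(j, c, l) ⊗ g(j, l) ⊗ h(c, b, c) ⊗ j)
  Merge nested applications:  g(c ⊗ ((l ⊗ b) ⊗ j) ⊗ c, b) ⊗ j ⊗ j ⊗ g(g((g(j, l) ⊗ l) ⊗ (g(c, l) ⊗ l) ⊗ j ⊗ g(c, b), g((j ⊗ j) ⊗ c, h(l, c, j))), j ⊗ l ⊗ g(j, b) ⊗ h(l ⊗ c, ((b ⊗ l) ⊗ b) ⊗ l, b ⊗ (c ⊗ c))) ⊗ b ⊗ j ⊗ h(g(l, c) ⊗ c ⊗ c ⊗ c ⊗ l ⊗ h(b, l, c), l ⊗ c ⊗ j ⊗ l ⊗ c, c ⊗ h(j, c, l) ⊗ g(j, l) ⊗ h(c, b, c) ⊗ j)
  Simplify inside:  g(c ⊗ ((l ⊗ b) ⊗ j) ⊗ c, b)  →  g(b ⊗ c ⊗ c ⊗ j ⊗ l, b)
  Canonicalize subterm:  g(g((g(j, l) ⊗ l) ⊗ (g(c, l) ⊗ l) ⊗ j ⊗ g(c, b), g((j ⊗ j) ⊗ c, h(l, c, j))), j ⊗ l ⊗ g(j, b) ⊗ h(l ⊗ c, ((b ⊗ l) ⊗ b) ⊗ l, b ⊗ (c ⊗ c)))  →  g(g(g(c, b) ⊗ g(c, l) ⊗ g(j, l) ⊗ j ⊗ l ⊗ l, g(c ⊗ j ⊗ j, h(l, c, j))), g(j, b) ⊗ h(c ⊗ l, b ⊗ b ⊗ l ⊗ l, b ⊗ c ⊗ c) ⊗ j ⊗ l)
  Simplify inside:  h(g(l, c) ⊗ c ⊗ c ⊗ c ⊗ l ⊗ h(b, l, c), l ⊗ c ⊗ j ⊗ l ⊗ c, c ⊗ h(j, c, l) ⊗ g(j, l) ⊗ h(c, b, c) ⊗ j)  →  h(c ⊗ c ⊗ c ⊗ g(l, c) ⊗ h(b, l, c) ⊗ l, c ⊗ c ⊗ j ⊗ l ⊗ l, c ⊗ g(j, l) ⊗ h(c, b, c) ⊗ h(j, c, l) ⊗ j)
  Sort arguments:  b ⊗ g(b ⊗ c ⊗ c ⊗ j ⊗ l, b) ⊗ g(g(g(c, b) ⊗ g(c, l) ⊗ g(j, l) ⊗ j ⊗ l ⊗ l, g(c ⊗ j ⊗ j, h(l, c, j))), g(j, b) ⊗ h(c ⊗ l, b ⊗ b ⊗ l ⊗ l, b ⊗ c ⊗ c) ⊗ j ⊗ l) ⊗ h(c ⊗ c ⊗ c ⊗ g(l, c) ⊗ h(b, l, c) ⊗ l, c ⊗ c ⊗ j ⊗ l ⊗ l, c ⊗ g(j, l) ⊗ h(c, b, c) ⊗ h(j, c, l) ⊗ j) ⊗ j ⊗ j ⊗ j
Right:  h(g(l, c) ⊗ c ⊗ l ⊗ h(b, l, c) ⊗ (c ⊗ c), c ⊗ c ⊗ l ⊗ j ⊗ l, j ⊗ h(j, c, l) ⊗ ((c ⊗ h(c, b, c)) ⊗ g(j, l))) ⊗ j ⊗ b ⊗ (j ⊗ g(c ⊗ l ⊗ c ⊗ j ⊗ b, b)) ⊗ j ⊗ g(g(g(c, l) ⊗ g(j, l) ⊗ j ⊗ l ⊗ g(c, b) ⊗ l, g(j ⊗ (j ⊗ c), h(l, c, j))), h(c ⊗ l, b ⊗ (b ⊗ (l ⊗ l)), c ⊗ c ⊗ b) ⊗ l ⊗ g(j, b) ⊗ j)
  Merge nested applications:  h(g(l, c) ⊗ c ⊗ l ⊗ h(b, l, c) ⊗ (c ⊗ c), c ⊗ c ⊗ l ⊗ j ⊗ l, j ⊗ h(j, c, l) ⊗ ((c ⊗ h(c, b, c)) ⊗ g(j, l))) ⊗ j ⊗ b ⊗ j ⊗ g(c ⊗ l ⊗ c ⊗ j ⊗ b, b) ⊗ j ⊗ g(g(g(c, l) ⊗ g(j, l) ⊗ j ⊗ l ⊗ g(c, b) ⊗ l, g(j ⊗ (j ⊗ c), h(l, c, j))), h(c ⊗ l, b ⊗ (b ⊗ (l ⊗ l)), c ⊗ c ⊗ b) ⊗ l ⊗ g(j, b) ⊗ j)
  Inside:  h(g(l, c) ⊗ c ⊗ l ⊗ h(b, l, c) ⊗ (c ⊗ c), c ⊗ c ⊗ l ⊗ j ⊗ l, j ⊗ h(j, c, l) ⊗ ((c ⊗ h(c, b, c)) ⊗ g(j, l)))  →  h(c ⊗ c ⊗ c ⊗ g(l, c) ⊗ h(b, l, c) ⊗ l, c ⊗ c ⊗ j ⊗ l ⊗ l, c ⊗ g(j, l) ⊗ h(c, b, c) ⊗ h(j, c, l) ⊗ j)
  Simplify inside:  g(c ⊗ l ⊗ c ⊗ j ⊗ b, b)  →  g(b ⊗ c ⊗ c ⊗ j ⊗ l, b)
  Inside:  g(g(g(c, l) ⊗ g(j, l) ⊗ j ⊗ l ⊗ g(c, b) ⊗ l, g(j ⊗ (j ⊗ c), h(l, c, j))), h(c ⊗ l, b ⊗ (b ⊗ (l ⊗ l)), c ⊗ c ⊗ b) ⊗ l ⊗ g(j, b) ⊗ j)  →  g(g(g(c, b) ⊗ g(c, l) ⊗ g(j, l) ⊗ j ⊗ l ⊗ l, g(c ⊗ j ⊗ j, h(l, c, j))), g(j, b) ⊗ h(c ⊗ l, b ⊗ b ⊗ l ⊗ l, b ⊗ c ⊗ c) ⊗ j ⊗ l)
  Sort:  b ⊗ g(b ⊗ c ⊗ c ⊗ j ⊗ l, b) ⊗ g(g(g(c, b) ⊗ g(c, l) ⊗ g(j, l) ⊗ j ⊗ l ⊗ l, g(c ⊗ j ⊗ j, h(l, c, j))), g(j, b) ⊗ h(c ⊗ l, b ⊗ b ⊗ l ⊗ l, b ⊗ c ⊗ c) ⊗ j ⊗ l) ⊗ h(c ⊗ c ⊗ c ⊗ g(l, c) ⊗ h(b, l, c) ⊗ l, c ⊗ c ⊗ j ⊗ l ⊗ l, c ⊗ g(j, l) ⊗ h(c, b, c) ⊗ h(j, c, l) ⊗ j) ⊗ j ⊗ j ⊗ j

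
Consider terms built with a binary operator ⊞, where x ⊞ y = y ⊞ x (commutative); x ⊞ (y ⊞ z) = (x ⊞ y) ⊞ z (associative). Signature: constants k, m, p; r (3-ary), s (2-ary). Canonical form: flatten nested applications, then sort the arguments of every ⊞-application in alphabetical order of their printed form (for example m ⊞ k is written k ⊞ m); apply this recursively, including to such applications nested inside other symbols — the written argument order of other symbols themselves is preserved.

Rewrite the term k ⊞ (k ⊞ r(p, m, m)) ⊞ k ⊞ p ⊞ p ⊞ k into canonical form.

Merge nested applications:  k ⊞ k ⊞ r(p, m, m) ⊞ k ⊞ p ⊞ p ⊞ k
Sort:  k ⊞ k ⊞ k ⊞ k ⊞ p ⊞ p ⊞ r(p, m, m)

Answer: k ⊞ k ⊞ k ⊞ k ⊞ p ⊞ p ⊞ r(p, m, m)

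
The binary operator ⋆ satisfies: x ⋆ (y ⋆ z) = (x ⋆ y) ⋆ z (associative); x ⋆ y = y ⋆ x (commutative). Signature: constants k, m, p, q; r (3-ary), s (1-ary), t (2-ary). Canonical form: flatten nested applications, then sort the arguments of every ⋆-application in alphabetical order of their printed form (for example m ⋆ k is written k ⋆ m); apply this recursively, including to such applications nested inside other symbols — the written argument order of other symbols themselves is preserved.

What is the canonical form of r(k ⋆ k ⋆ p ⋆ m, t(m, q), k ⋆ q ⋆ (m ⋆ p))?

Answer: r(k ⋆ k ⋆ m ⋆ p, t(m, q), k ⋆ m ⋆ p ⋆ q)

Derivation:
Descend into:  k ⋆ q ⋆ (m ⋆ p)
Flatten:  k ⋆ q ⋆ m ⋆ p
Order the arguments:  k ⋆ m ⋆ p ⋆ q
Put back:  r(k ⋆ k ⋆ m ⋆ p, t(m, q), k ⋆ m ⋆ p ⋆ q)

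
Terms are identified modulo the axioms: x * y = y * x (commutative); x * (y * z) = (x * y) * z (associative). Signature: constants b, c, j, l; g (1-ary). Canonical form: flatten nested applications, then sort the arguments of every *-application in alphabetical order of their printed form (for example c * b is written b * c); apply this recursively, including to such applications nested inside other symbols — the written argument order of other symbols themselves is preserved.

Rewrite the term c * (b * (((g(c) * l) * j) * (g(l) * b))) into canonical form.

Answer: b * b * c * g(c) * g(l) * j * l

Derivation:
Merge nested applications:  c * b * g(c) * l * j * g(l) * b
Sort arguments:  b * b * c * g(c) * g(l) * j * l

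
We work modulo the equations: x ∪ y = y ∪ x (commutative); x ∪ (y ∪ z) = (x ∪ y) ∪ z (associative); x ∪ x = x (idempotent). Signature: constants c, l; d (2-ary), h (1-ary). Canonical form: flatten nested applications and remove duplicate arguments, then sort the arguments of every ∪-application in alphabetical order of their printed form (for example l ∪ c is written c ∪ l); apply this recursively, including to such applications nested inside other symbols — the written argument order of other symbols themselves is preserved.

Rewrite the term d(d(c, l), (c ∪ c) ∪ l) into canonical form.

Focus inside:  (c ∪ c) ∪ l
Un-nest:  c ∪ c ∪ l
Idempotence:  drop duplicate c
Sort arguments:  c ∪ l
Put back:  d(d(c, l), c ∪ l)

Answer: d(d(c, l), c ∪ l)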